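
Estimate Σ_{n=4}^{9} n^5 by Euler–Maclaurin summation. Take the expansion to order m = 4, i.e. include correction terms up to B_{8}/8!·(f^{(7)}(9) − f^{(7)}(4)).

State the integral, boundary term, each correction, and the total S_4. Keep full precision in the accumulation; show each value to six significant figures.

S_4 ≈ 120549

The integral term ∫_4^9 x^5 dx = 87890.8.
Endpoint term: (f(4) + f(9))/2 = (1024.00 + 59049.0)/2 = 30036.5.
Running total after boundary: 117927.
Correction k=1: B_{2}/2! · (f^{(1)}(9) − f^{(1)}(4)) = 1/12 · (32805.0 − 1280.00) = 2627.08.
Running total after k=1: 120554.
Correction k=2: B_{4}/4! · (f^{(3)}(9) − f^{(3)}(4)) = −1/720 · (4860.00 − 960.000) = -5.41667.
Running total after k=2: 120549.
Correction k=3: B_{6}/6! · (f^{(5)}(9) − f^{(5)}(4)) = 1/30240 · (120.000 − 120.000) = 0.00000.
Running total after k=3: 120549.
Correction k=4: B_{8}/8! · (f^{(7)}(9) − f^{(7)}(4)) = −1/1209600 · (0.00000 − 0.00000) = 0.00000.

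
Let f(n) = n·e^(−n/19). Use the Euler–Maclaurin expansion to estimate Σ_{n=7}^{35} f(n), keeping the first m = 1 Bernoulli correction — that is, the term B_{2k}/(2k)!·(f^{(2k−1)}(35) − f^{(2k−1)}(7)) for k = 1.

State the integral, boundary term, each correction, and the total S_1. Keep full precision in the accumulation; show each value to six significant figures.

S_1 ≈ 184.305

Integral: ∫_7^35 x·e^(−x/19) dx = 179.158.
Endpoint term: (f(7) + f(35))/2 = (4.84278 + 5.54692)/2 = 5.19485.
Integral + boundary = 184.353.
Correction k=1: B_{2}/2! · (f^{(1)}(35) − f^{(1)}(7)) = 1/12 · (-0.133460 − 0.436943) = -0.0475335.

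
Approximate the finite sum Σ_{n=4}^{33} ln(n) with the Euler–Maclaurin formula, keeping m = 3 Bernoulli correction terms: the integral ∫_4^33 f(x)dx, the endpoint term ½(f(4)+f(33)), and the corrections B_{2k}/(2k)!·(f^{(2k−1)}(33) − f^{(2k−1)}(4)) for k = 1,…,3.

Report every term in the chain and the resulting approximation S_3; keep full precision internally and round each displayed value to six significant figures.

The integral term ∫_4^33 ln(x) dx = 80.8396.
Boundary: ½(f(4) + f(33)) = ½(1.38629 + 3.49651) = 2.44140.
Running total after boundary: 83.2810.
k=1: B_{2}/(2)! × [f^{(1)}(33) − f^{(1)}(4)] = 1/12 × (0.0303030 − 0.250000) = -0.0183081.
Running total after k=1: 83.2627.
k=2: B_{4}/(4)! × [f^{(3)}(33) − f^{(3)}(4)] = −1/720 × (5.56529e-05 − 0.0312500) = 4.33255e-05.
Running total after k=2: 83.2627.
k=3: B_{6}/(6)! × [f^{(5)}(33) − f^{(5)}(4)] = 1/30240 × (6.13256e-07 − 0.0234375) = -7.75029e-07.

S_3 ≈ 83.2627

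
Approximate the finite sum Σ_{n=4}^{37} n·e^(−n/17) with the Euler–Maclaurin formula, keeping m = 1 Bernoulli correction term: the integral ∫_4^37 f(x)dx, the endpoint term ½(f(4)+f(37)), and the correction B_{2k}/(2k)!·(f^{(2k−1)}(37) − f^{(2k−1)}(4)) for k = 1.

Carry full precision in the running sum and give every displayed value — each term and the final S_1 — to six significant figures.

S_1 ≈ 181.630

Integral: ∫_4^37 x·e^(−x/17) dx = 178.012.
Endpoint term: (f(4) + f(37))/2 = (3.16135 + 4.19732)/2 = 3.67934.
So far: 181.691.
k=1: B_{2}/(2)! × [f^{(1)}(37) − f^{(1)}(4)] = 1/12 × (-0.133460 − 0.604376) = -0.0614864.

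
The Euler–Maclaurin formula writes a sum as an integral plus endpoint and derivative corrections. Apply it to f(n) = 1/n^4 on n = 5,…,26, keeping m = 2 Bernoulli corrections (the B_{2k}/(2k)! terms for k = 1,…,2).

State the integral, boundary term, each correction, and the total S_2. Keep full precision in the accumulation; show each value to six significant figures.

∫_5^26 1/x^4 dx evaluates to 0.00264770.
½[f(5) + f(26)] = ½[0.00160000 + 2.18830e-06] = 0.000801094.
Integral + boundary = 0.00344880.
Correction k=1: B_{2}/2! · (f^{(1)}(26) − f^{(1)}(5)) = 1/12 · (-3.36661e-07 − (-0.00128000)) = 0.000106639.
After k=1: 0.00355543.
Correction k=2: B_{4}/4! · (f^{(3)}(26) − f^{(3)}(5)) = −1/720 · (-1.49406e-08 − (-0.00153600)) = -2.13331e-06.

S_2 ≈ 0.00355330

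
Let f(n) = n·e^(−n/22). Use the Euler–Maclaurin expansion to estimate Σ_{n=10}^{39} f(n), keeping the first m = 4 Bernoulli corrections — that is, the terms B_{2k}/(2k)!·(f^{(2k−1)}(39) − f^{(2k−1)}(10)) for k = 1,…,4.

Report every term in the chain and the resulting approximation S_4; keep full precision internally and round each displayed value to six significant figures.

S_4 ≈ 225.336

Integral: ∫_10^39 x·e^(−x/22) dx = 218.890.
Endpoint term: (f(10) + f(39))/2 = (6.34736 + 6.62489)/2 = 6.48613.
Running total after boundary: 225.376.
Order-1 term: 1/12 · (-0.131262 − 0.346220) = -0.0397902.
Partial sum through k=1: 225.336.
Order-2 term: −1/720 · (0.000430735 − 0.00333821) = 4.03816e-06.
Partial sum through k=2: 225.336.
Order-3 term: 1/30240 · (2.34023e-06 − 1.23163e-05) = -3.29896e-10.
Partial sum through k=3: 225.336.
Order-4 term: −1/1209600 · (7.83165e-09 − 3.66435e-08) = 2.38193e-14.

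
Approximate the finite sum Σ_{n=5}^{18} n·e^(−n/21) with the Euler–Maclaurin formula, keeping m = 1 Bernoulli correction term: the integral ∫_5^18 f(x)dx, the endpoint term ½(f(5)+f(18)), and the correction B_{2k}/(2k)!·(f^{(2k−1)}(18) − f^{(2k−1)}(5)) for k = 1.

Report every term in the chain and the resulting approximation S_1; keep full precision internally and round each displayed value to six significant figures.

S_1 ≈ 88.5010

∫_5^18 x·e^(−x/21) dx evaluates to 82.7563.
Endpoint term: (f(5) + f(18))/2 = (3.94064 + 7.63871)/2 = 5.78967.
Integral + boundary = 88.5460.
Correction k=1: B_{2}/2! · (f^{(1)}(18) − f^{(1)}(5)) = 1/12 · (0.0606247 − 0.600478) = -0.0449878.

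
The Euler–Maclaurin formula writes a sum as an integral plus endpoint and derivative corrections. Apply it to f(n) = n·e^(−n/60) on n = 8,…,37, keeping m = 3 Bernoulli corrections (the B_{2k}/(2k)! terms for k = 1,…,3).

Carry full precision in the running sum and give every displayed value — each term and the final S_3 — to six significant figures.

S_3 ≈ 442.857

Integral: ∫_8^37 x·e^(−x/60) dx = 429.417.
Endpoint term: (f(8) + f(37))/2 = (7.00139 + 19.9704)/2 = 13.4859.
So far: 442.903.
Correction k=1: B_{2}/2! · (f^{(1)}(37) − f^{(1)}(8)) = 1/12 · (0.206901 − 0.758484) = -0.0459652.
After k=1: 442.857.
Correction k=2: B_{4}/4! · (f^{(3)}(37) − f^{(3)}(8)) = −1/720 · (0.000357328 − 0.000696897) = 4.71624e-07.
After k=2: 442.857.
Correction k=3: B_{6}/6! · (f^{(5)}(37) − f^{(5)}(8)) = 1/30240 · (1.82551e-07 − 3.28640e-07) = -4.83099e-12.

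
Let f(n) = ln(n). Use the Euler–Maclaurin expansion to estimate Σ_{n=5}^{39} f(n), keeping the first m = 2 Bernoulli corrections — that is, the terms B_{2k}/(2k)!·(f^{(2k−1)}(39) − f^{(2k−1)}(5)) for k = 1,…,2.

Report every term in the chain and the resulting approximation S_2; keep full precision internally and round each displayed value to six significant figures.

The integral term ∫_5^39 ln(x) dx = 100.832.
½[f(5) + f(39)] = ½[1.60944 + 3.66356] = 2.63650.
Running total after boundary: 103.468.
k=1: B_{2}/(2)! × [f^{(1)}(39) − f^{(1)}(5)] = 1/12 × (0.0256410 − 0.200000) = -0.0145299.
Partial sum through k=1: 103.454.
k=2: B_{4}/(4)! × [f^{(3)}(39) − f^{(3)}(5)] = −1/720 × (3.37160e-05 − 0.0160000) = 2.21754e-05.

S_2 ≈ 103.454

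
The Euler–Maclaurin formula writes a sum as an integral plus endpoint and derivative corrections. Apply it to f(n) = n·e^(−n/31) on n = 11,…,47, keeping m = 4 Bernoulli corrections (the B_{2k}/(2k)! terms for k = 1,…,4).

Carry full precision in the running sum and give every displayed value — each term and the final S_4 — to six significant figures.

S_4 ≈ 391.148

The integral term ∫_11^47 x·e^(−x/31) dx = 382.179.
½[f(11) + f(47)] = ½[7.71415 + 10.3193] = 9.01674.
Running total after boundary: 391.195.
Correction k=1: B_{2}/2! · (f^{(1)}(47) − f^{(1)}(11)) = 1/12 · (-0.113321 − 0.452443) = -0.0471470.
Partial sum through k=1: 391.148.
Correction k=2: B_{4}/4! · (f^{(3)}(47) − f^{(3)}(11)) = −1/720 · (0.000339021 − 0.00193030) = 2.21011e-06.
Partial sum through k=2: 391.148.
Correction k=3: B_{6}/6! · (f^{(5)}(47) − f^{(5)}(11)) = 1/30240 · (8.28264e-07 − 3.52736e-06) = -8.92557e-11.
Partial sum through k=3: 391.148.
Correction k=4: B_{8}/8! · (f^{(7)}(47) − f^{(7)}(11)) = −1/1209600 · (1.35666e-09 − 5.25087e-09) = 3.21942e-15.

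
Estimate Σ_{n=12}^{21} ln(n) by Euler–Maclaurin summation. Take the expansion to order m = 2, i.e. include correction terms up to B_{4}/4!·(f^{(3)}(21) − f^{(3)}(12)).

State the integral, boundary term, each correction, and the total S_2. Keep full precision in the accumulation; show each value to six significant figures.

S_2 ≈ 27.8778

∫_12^21 ln(x) dx evaluates to 25.1161.
Boundary: ½(f(12) + f(21)) = ½(2.48491 + 3.04452) = 2.76471.
Running total after boundary: 27.8808.
Correction k=1: B_{2}/2! · (f^{(1)}(21) − f^{(1)}(12)) = 1/12 · (0.0476190 − 0.0833333) = -0.00297619.
Running total after k=1: 27.8778.
Correction k=2: B_{4}/4! · (f^{(3)}(21) − f^{(3)}(12)) = −1/720 · (0.000215959 − 0.00115741) = 1.30757e-06.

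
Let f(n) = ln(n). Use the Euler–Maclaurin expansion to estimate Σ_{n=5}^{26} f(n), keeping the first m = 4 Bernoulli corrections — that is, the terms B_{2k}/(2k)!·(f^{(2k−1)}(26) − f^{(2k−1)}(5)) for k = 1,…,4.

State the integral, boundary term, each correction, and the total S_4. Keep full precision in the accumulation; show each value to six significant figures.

S_4 ≈ 58.0836

∫_5^26 ln(x) dx evaluates to 55.6633.
½[f(5) + f(26)] = ½[1.60944 + 3.25810] = 2.43377.
Integral + boundary = 58.0971.
k=1: B_{2}/(2)! × [f^{(1)}(26) − f^{(1)}(5)] = 1/12 × (0.0384615 − 0.200000) = -0.0134615.
After k=1: 58.0836.
k=2: B_{4}/(4)! × [f^{(3)}(26) − f^{(3)}(5)] = −1/720 × (0.000113792 − 0.0160000) = 2.20642e-05.
After k=2: 58.0836.
k=3: B_{6}/(6)! × [f^{(5)}(26) − f^{(5)}(5)] = 1/30240 × (2.01997e-06 − 0.00768000) = -2.53901e-07.
After k=3: 58.0836.
k=4: B_{8}/(8)! × [f^{(7)}(26) − f^{(7)}(5)] = −1/1209600 × (8.96436e-08 − 0.00921600) = 7.61897e-09.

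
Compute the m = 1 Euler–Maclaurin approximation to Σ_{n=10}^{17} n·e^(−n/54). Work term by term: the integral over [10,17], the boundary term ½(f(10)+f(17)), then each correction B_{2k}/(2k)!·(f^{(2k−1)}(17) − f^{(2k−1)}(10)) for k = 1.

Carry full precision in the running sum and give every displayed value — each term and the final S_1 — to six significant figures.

The integral term ∫_10^17 x·e^(−x/54) dx = 73.2358.
½[f(10) + f(17)] = ½[8.30950 + 12.4087] = 10.3591.
So far: 83.5949.
k=1: B_{2}/(2)! × [f^{(1)}(17) − f^{(1)}(10)] = 1/12 × (0.500133 − 0.677071) = -0.0147448.

S_1 ≈ 83.5802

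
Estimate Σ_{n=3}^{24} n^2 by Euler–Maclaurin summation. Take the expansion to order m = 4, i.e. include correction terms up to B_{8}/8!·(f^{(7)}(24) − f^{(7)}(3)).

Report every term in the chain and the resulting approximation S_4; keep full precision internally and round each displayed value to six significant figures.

The integral term ∫_3^24 x^2 dx = 4599.00.
½[f(3) + f(24)] = ½[9.00000 + 576.000] = 292.500.
So far: 4891.50.
k=1: B_{2}/(2)! × [f^{(1)}(24) − f^{(1)}(3)] = 1/12 × (48.0000 − 6.00000) = 3.50000.
Running total after k=1: 4895.00.
k=2: B_{4}/(4)! × [f^{(3)}(24) − f^{(3)}(3)] = −1/720 × (0.00000 − 0.00000) = 0.00000.
Running total after k=2: 4895.00.
k=3: B_{6}/(6)! × [f^{(5)}(24) − f^{(5)}(3)] = 1/30240 × (0.00000 − 0.00000) = 0.00000.
Running total after k=3: 4895.00.
k=4: B_{8}/(8)! × [f^{(7)}(24) − f^{(7)}(3)] = −1/1209600 × (0.00000 − 0.00000) = 0.00000.

S_4 ≈ 4895.00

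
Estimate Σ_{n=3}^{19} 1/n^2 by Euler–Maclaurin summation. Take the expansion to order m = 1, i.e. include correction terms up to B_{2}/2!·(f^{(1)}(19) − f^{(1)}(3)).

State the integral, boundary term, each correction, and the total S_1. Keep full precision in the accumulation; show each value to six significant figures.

Integral: ∫_3^19 1/x^2 dx = 0.280702.
½[f(3) + f(19)] = ½[0.111111 + 0.00277008] = 0.0569406.
Integral + boundary = 0.337642.
Correction k=1: B_{2}/2! · (f^{(1)}(19) − f^{(1)}(3)) = 1/12 · (-0.000291588 − (-0.0740741)) = 0.00614854.

S_1 ≈ 0.343791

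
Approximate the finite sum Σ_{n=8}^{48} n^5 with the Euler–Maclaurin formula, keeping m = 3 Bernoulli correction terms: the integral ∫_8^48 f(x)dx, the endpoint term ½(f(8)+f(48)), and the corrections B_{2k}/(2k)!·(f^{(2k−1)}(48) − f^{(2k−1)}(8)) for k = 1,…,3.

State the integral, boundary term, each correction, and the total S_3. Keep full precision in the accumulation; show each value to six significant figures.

S_3 ≈ 2.16802e+09

∫_8^48 x^5 dx evaluates to 2.03839e+09.
½[f(8) + f(48)] = ½[32768.0 + 2.54804e+08] = 1.27418e+08.
So far: 2.16581e+09.
Correction k=1: B_{2}/2! · (f^{(1)}(48) − f^{(1)}(8)) = 1/12 · (2.65421e+07 − 20480.0) = 2.21013e+06.
After k=1: 2.16802e+09.
Correction k=2: B_{4}/4! · (f^{(3)}(48) − f^{(3)}(8)) = −1/720 · (138240 − 3840.00) = -186.667.
After k=2: 2.16802e+09.
Correction k=3: B_{6}/6! · (f^{(5)}(48) − f^{(5)}(8)) = 1/30240 · (120.000 − 120.000) = 0.00000.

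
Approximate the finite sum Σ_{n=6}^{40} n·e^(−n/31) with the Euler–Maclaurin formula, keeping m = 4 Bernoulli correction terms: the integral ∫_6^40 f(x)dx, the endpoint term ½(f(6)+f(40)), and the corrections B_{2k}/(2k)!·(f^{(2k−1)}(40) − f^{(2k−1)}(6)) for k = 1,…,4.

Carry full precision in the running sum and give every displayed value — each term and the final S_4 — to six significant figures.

∫_6^40 x·e^(−x/31) dx evaluates to 339.487.
½[f(6) + f(40)] = ½[4.94418 + 11.0073] = 7.97573.
Running total after boundary: 347.463.
Order-1 term: 1/12 · (-0.0798915 − 0.664540) = -0.0620360.
After k=1: 347.400.
Order-2 term: −1/720 · (0.000489566 − 0.00240645) = 2.66234e-06.
After k=2: 347.400.
Order-3 term: 1/30240 · (1.10537e-06 − 4.28865e-06) = -1.05267e-10.
After k=3: 347.400.
Order-4 term: −1/1209600 · (1.77036e-09 − 6.31966e-09) = 3.76099e-15.

S_4 ≈ 347.400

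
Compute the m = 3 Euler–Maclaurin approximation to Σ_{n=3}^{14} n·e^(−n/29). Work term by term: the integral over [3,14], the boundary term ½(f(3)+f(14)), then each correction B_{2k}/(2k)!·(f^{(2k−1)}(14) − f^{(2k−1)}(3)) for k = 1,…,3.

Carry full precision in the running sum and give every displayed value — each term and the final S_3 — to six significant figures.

Integral: ∫_3^14 x·e^(−x/29) dx = 67.3014.
Boundary: ½(f(3) + f(14)) = ½(2.70517 + 8.63910) = 5.67214.
Integral + boundary = 72.9736.
Order-1 term: 1/12 · (0.319179 − 0.808441) = -0.0407719.
Running total after k=1: 72.9328.
Order-2 term: −1/720 · (0.00184701 − 0.00310569) = 1.74817e-06.
Running total after k=2: 72.9328.
Order-3 term: 1/30240 · (3.94114e-06 − 6.24268e-06) = -7.61092e-11.

S_3 ≈ 72.9328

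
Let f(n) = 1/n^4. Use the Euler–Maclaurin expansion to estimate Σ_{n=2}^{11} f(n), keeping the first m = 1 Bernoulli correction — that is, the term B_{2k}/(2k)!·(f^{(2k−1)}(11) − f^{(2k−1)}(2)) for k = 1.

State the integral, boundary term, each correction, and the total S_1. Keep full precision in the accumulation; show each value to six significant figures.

The integral term ∫_2^11 1/x^4 dx = 0.0414162.
½[f(2) + f(11)] = ½[0.0625000 + 6.83013e-05] = 0.0312842.
So far: 0.0727004.
Order-1 term: 1/12 · (-2.48369e-05 − (-0.125000)) = 0.0104146.

S_1 ≈ 0.0831150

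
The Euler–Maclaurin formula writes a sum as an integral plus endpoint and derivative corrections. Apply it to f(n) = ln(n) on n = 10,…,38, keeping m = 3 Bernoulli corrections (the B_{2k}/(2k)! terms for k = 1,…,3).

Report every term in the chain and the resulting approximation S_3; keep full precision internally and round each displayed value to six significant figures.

S_3 ≈ 90.1664

The integral term ∫_10^38 ln(x) dx = 87.2024.
½[f(10) + f(38)] = ½[2.30259 + 3.63759] = 2.97009.
So far: 90.1725.
Order-1 term: 1/12 · (0.0263158 − 0.100000) = -0.00614035.
After k=1: 90.1664.
Order-2 term: −1/720 · (3.64485e-05 − 0.00200000) = 2.72715e-06.
After k=2: 90.1664.
Order-3 term: 1/30240 · (3.02896e-07 − 0.000240000) = -7.92649e-09.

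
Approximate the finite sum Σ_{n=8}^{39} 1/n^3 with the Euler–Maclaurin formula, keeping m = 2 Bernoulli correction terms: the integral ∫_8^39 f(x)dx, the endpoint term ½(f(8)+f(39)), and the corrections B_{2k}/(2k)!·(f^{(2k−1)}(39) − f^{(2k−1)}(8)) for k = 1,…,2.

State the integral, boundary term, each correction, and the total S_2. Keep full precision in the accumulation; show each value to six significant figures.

The integral term ∫_8^39 1/x^3 dx = 0.00748377.
½[f(8) + f(39)] = ½[0.00195312 + 1.68580e-05] = 0.000984992.
Integral + boundary = 0.00846876.
k=1: B_{2}/(2)! × [f^{(1)}(39) − f^{(1)}(8)] = 1/12 × (-1.29677e-06 − (-0.000732422)) = 6.09271e-05.
Running total after k=1: 0.00852969.
k=2: B_{4}/(4)! × [f^{(3)}(39) − f^{(3)}(8)] = −1/720 × (-1.70515e-08 − (-0.000228882)) = -3.17868e-07.

S_2 ≈ 0.00852937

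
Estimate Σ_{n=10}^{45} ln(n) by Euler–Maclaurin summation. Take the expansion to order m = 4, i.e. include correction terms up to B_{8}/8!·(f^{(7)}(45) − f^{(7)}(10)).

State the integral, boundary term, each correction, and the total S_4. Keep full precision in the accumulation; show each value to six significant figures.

S_4 ≈ 116.322

The integral term ∫_10^45 ln(x) dx = 113.274.
Endpoint term: (f(10) + f(45))/2 = (2.30259 + 3.80666)/2 = 3.05462.
Running total after boundary: 116.329.
Order-1 term: 1/12 · (0.0222222 − 0.100000) = -0.00648148.
Running total after k=1: 116.322.
Order-2 term: −1/720 · (2.19479e-05 − 0.00200000) = 2.74729e-06.
Running total after k=2: 116.322.
Order-3 term: 1/30240 · (1.30061e-07 − 0.000240000) = -7.93221e-09.
Running total after k=3: 116.322.
Order-4 term: −1/1209600 · (1.92684e-09 − 7.20000e-05) = 5.95222e-11.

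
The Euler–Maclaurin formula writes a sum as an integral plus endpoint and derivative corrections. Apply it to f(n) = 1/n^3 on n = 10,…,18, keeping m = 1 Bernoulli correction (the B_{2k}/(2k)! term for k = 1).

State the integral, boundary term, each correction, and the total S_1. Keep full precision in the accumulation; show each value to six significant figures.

S_1 ≈ 0.00406514

∫_10^18 1/x^3 dx evaluates to 0.00345679.
Boundary: ½(f(10) + f(18)) = ½(0.00100000 + 0.000171468) = 0.000585734.
Running total after boundary: 0.00404252.
k=1: B_{2}/(2)! × [f^{(1)}(18) − f^{(1)}(10)] = 1/12 × (-2.85780e-05 − (-0.000300000)) = 2.26185e-05.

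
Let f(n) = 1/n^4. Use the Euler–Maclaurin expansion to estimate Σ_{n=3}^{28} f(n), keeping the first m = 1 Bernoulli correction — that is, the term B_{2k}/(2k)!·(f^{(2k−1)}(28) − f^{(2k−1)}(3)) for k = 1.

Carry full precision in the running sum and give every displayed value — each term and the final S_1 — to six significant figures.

S_1 ≈ 0.0198759

∫_3^28 1/x^4 dx evaluates to 0.0123305.
½[f(3) + f(28)] = ½[0.0123457 + 1.62693e-06] = 0.00617365.
So far: 0.0185041.
Order-1 term: 1/12 · (-2.32418e-07 − (-0.0164609)) = 0.00137172.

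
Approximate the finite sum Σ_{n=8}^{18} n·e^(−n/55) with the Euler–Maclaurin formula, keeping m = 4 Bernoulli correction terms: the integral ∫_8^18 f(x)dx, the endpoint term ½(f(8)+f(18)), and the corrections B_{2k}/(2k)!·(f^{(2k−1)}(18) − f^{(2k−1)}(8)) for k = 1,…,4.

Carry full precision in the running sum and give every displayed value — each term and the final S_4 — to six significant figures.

S_4 ≈ 111.504

∫_8^18 x·e^(−x/55) dx evaluates to 101.578.
½[f(8) + f(18)] = ½[6.91703 + 12.9760] = 9.94650.
Running total after boundary: 111.525.
Correction k=1: B_{2}/2! · (f^{(1)}(18) − f^{(1)}(8)) = 1/12 · (0.484960 − 0.738865) = -0.0211587.
Partial sum through k=1: 111.504.
Correction k=2: B_{4}/4! · (f^{(3)}(18) − f^{(3)}(8)) = −1/720 · (0.000636937 − 0.000815909) = 2.48571e-07.
Partial sum through k=2: 111.504.
Correction k=3: B_{6}/6! · (f^{(5)}(18) − f^{(5)}(8)) = 1/30240 · (3.68118e-07 − 4.58699e-07) = -2.99540e-12.
Partial sum through k=3: 111.504.
Correction k=4: B_{8}/8! · (f^{(7)}(18) − f^{(7)}(8)) = −1/1209600 · (1.73778e-10 − 2.14108e-10) = 3.33415e-17.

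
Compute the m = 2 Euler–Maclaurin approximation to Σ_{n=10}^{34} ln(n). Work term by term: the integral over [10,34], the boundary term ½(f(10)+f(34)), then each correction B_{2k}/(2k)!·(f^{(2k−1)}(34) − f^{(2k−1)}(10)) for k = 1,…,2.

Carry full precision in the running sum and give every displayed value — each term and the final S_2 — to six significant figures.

S_2 ≈ 75.7790

Integral: ∫_10^34 ln(x) dx = 72.8704.
Endpoint term: (f(10) + f(34))/2 = (2.30259 + 3.52636)/2 = 2.91447.
Running total after boundary: 75.7849.
Order-1 term: 1/12 · (0.0294118 − 0.100000) = -0.00588235.
After k=1: 75.7790.
Order-2 term: −1/720 · (5.08854e-05 − 0.00200000) = 2.70710e-06.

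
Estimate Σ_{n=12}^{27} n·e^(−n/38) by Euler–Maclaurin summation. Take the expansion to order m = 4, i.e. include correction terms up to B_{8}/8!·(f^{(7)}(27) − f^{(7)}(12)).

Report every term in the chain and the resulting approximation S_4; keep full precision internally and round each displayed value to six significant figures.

∫_12^27 x·e^(−x/38) dx evaluates to 171.782.
Endpoint term: (f(12) + f(27))/2 = (8.75056 + 13.2674)/2 = 11.0090.
Running total after boundary: 182.791.
Correction k=1: B_{2}/2! · (f^{(1)}(27) − f^{(1)}(12)) = 1/12 · (0.142243 − 0.498935) = -0.0297243.
After k=1: 182.762.
Correction k=2: B_{4}/4! · (f^{(3)}(27) − f^{(3)}(12)) = −1/720 · (0.000779096 − 0.00135551) = 8.00580e-07.
After k=2: 182.762.
Correction k=3: B_{6}/6! · (f^{(5)}(27) − f^{(5)}(12)) = 1/30240 · (1.01086e-06 − 1.63816e-06) = -2.07440e-11.
After k=3: 182.762.
Correction k=4: B_{8}/8! · (f^{(7)}(27) − f^{(7)}(12)) = −1/1209600 · (1.02644e-09 − 1.61884e-09) = 4.89743e-16.

S_4 ≈ 182.762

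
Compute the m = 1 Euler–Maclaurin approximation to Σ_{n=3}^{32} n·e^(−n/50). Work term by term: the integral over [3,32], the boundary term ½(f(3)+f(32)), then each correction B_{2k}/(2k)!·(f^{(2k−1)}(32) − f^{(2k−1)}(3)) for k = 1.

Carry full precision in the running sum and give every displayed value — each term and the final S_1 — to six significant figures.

∫_3^32 x·e^(−x/50) dx evaluates to 333.777.
Boundary: ½(f(3) + f(32)) = ½(2.82529 + 16.8734) = 9.84933.
Running total after boundary: 343.626.
k=1: B_{2}/(2)! × [f^{(1)}(32) − f^{(1)}(3)] = 1/12 × (0.189825 − 0.885259) = -0.0579528.

S_1 ≈ 343.568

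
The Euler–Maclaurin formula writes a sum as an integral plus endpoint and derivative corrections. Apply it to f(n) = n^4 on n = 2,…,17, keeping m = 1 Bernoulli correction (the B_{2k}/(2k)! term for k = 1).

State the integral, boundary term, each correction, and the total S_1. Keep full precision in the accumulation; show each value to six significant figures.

∫_2^17 x^4 dx evaluates to 283965.
½[f(2) + f(17)] = ½[16.0000 + 83521.0] = 41768.5.
Running total after boundary: 325734.
Correction k=1: B_{2}/2! · (f^{(1)}(17) − f^{(1)}(2)) = 1/12 · (19652.0 − 32.0000) = 1635.00.

S_1 ≈ 327368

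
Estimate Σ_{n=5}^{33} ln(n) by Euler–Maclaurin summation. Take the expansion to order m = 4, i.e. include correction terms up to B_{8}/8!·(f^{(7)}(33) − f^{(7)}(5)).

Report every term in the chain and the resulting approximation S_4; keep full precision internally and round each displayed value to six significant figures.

The integral term ∫_5^33 ln(x) dx = 79.3376.
½[f(5) + f(33)] = ½[1.60944 + 3.49651] = 2.55297.
Integral + boundary = 81.8905.
Correction k=1: B_{2}/2! · (f^{(1)}(33) − f^{(1)}(5)) = 1/12 · (0.0303030 − 0.200000) = -0.0141414.
After k=1: 81.8764.
Correction k=2: B_{4}/4! · (f^{(3)}(33) − f^{(3)}(5)) = −1/720 · (5.56529e-05 − 0.0160000) = 2.21449e-05.
After k=2: 81.8764.
Correction k=3: B_{6}/6! · (f^{(5)}(33) − f^{(5)}(5)) = 1/30240 · (6.13256e-07 − 0.00768000) = -2.53948e-07.
After k=3: 81.8764.
Correction k=4: B_{8}/8! · (f^{(7)}(33) − f^{(7)}(5)) = −1/1209600 · (1.68941e-08 − 0.00921600) = 7.61903e-09.

S_4 ≈ 81.8764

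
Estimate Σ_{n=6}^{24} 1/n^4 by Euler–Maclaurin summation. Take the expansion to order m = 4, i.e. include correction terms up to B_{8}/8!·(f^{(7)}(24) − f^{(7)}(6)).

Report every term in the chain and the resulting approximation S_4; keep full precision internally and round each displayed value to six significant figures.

Integral: ∫_6^24 1/x^4 dx = 0.00151910.
½[f(6) + f(24)] = ½[0.000771605 + 3.01408e-06] = 0.000387310.
So far: 0.00190641.
k=1: B_{2}/(2)! × [f^{(1)}(24) − f^{(1)}(6)] = 1/12 × (-5.02347e-07 − (-0.000514403)) = 4.28251e-05.
After k=1: 0.00194923.
k=2: B_{4}/(4)! × [f^{(3)}(24) − f^{(3)}(6)] = −1/720 × (-2.61639e-08 − (-0.000428669)) = -5.95338e-07.
After k=2: 0.00194864.
k=3: B_{6}/(6)! × [f^{(5)}(24) − f^{(5)}(6)] = 1/30240 × (-2.54371e-09 − (-0.000666819)) = 2.20508e-08.
After k=3: 0.00194866.
k=4: B_{8}/(8)! × [f^{(7)}(24) − f^{(7)}(6)] = −1/1209600 × (-3.97455e-10 − (-0.00166705)) = -1.37818e-09.

S_4 ≈ 0.00194866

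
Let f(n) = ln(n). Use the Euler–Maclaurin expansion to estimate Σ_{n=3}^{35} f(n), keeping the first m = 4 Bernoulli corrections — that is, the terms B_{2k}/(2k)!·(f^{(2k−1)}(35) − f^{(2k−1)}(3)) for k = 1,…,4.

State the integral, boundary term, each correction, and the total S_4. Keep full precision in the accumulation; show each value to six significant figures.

∫_3^35 ln(x) dx evaluates to 89.1413.
Endpoint term: (f(3) + f(35))/2 = (1.09861 + 3.55535)/2 = 2.32698.
Integral + boundary = 91.4683.
Correction k=1: B_{2}/2! · (f^{(1)}(35) − f^{(1)}(3)) = 1/12 · (0.0285714 − 0.333333) = -0.0253968.
After k=1: 91.4429.
Correction k=2: B_{4}/4! · (f^{(3)}(35) − f^{(3)}(3)) = −1/720 · (4.66472e-05 − 0.0740741) = 0.000102816.
After k=2: 91.4430.
Correction k=3: B_{6}/6! · (f^{(5)}(35) − f^{(5)}(3)) = 1/30240 · (4.56952e-07 − 0.0987654) = -3.26604e-06.
After k=3: 91.4430.
Correction k=4: B_{8}/8! · (f^{(7)}(35) − f^{(7)}(3)) = −1/1209600 · (1.11907e-08 − 0.329218) = 2.72171e-07.

S_4 ≈ 91.4430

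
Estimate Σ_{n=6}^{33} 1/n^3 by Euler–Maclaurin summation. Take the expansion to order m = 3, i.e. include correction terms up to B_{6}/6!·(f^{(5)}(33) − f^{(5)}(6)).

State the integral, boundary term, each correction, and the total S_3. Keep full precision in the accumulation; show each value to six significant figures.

S_3 ≈ 0.0159494

The integral term ∫_6^33 1/x^3 dx = 0.0134298.
½[f(6) + f(33)] = ½[0.00462963 + 2.78265e-05] = 0.00232873.
Integral + boundary = 0.0157585.
k=1: B_{2}/(2)! × [f^{(1)}(33) − f^{(1)}(6)] = 1/12 × (-2.52968e-06 − (-0.00231481)) = 0.000192690.
After k=1: 0.0159512.
k=2: B_{4}/(4)! × [f^{(3)}(33) − f^{(3)}(6)] = −1/720 × (-4.64588e-08 − (-0.00128601)) = -1.78606e-06.
After k=2: 0.0159494.
k=3: B_{6}/(6)! × [f^{(5)}(33) − f^{(5)}(6)] = 1/30240 × (-1.79180e-09 − (-0.00150034)) = 4.96145e-08.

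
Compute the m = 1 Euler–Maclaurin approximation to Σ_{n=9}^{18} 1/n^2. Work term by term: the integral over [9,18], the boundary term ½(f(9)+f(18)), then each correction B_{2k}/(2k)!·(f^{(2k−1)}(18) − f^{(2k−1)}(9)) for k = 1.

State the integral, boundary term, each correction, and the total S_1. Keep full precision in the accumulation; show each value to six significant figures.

S_1 ≈ 0.0634717

∫_9^18 1/x^2 dx evaluates to 0.0555556.
Boundary: ½(f(9) + f(18)) = ½(0.0123457 + 0.00308642) = 0.00771605.
Integral + boundary = 0.0632716.
k=1: B_{2}/(2)! × [f^{(1)}(18) − f^{(1)}(9)] = 1/12 × (-0.000342936 − (-0.00274348)) = 0.000200046.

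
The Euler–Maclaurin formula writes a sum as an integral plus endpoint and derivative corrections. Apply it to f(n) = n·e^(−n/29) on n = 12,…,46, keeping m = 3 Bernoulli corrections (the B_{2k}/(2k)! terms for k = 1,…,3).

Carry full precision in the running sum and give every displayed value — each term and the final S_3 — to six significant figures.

Integral: ∫_12^46 x·e^(−x/29) dx = 340.869.
Endpoint term: (f(12) + f(46))/2 = (7.93365 + 9.41623)/2 = 8.67494.
Integral + boundary = 349.544.
Correction k=1: B_{2}/2! · (f^{(1)}(46) − f^{(1)}(12)) = 1/12 · (-0.119997 − 0.387563) = -0.0422967.
Partial sum through k=1: 349.502.
Correction k=2: B_{4}/4! · (f^{(3)}(46) − f^{(3)}(12)) = −1/720 · (0.000344119 − 0.00203310) = 2.34581e-06.
Partial sum through k=2: 349.502.
Correction k=3: B_{6}/6! · (f^{(5)}(46) − f^{(5)}(12)) = 1/30240 · (9.88017e-07 − 4.28700e-06) = -1.09093e-10.

S_3 ≈ 349.502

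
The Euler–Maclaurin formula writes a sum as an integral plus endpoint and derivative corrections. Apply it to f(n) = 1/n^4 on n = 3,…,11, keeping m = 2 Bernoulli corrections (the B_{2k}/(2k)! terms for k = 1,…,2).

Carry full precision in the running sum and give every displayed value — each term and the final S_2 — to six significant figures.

The integral term ∫_3^11 1/x^4 dx = 0.0120952.
½[f(3) + f(11)] = ½[0.0123457 + 6.83013e-05] = 0.00620699.
Running total after boundary: 0.0183022.
Correction k=1: B_{2}/2! · (f^{(1)}(11) − f^{(1)}(3)) = 1/12 · (-2.48369e-05 − (-0.0164609)) = 0.00136967.
Partial sum through k=1: 0.0196719.
Correction k=2: B_{4}/4! · (f^{(3)}(11) − f^{(3)}(3)) = −1/720 · (-6.15790e-06 − (-0.0548697)) = -7.61993e-05.

S_2 ≈ 0.0195957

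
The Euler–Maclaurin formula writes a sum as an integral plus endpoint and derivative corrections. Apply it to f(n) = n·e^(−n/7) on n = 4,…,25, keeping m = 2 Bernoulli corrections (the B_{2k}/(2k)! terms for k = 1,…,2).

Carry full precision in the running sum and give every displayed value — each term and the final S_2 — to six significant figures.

The integral term ∫_4^25 x·e^(−x/7) dx = 37.1854.
½[f(4) + f(25)] = ½[2.25887 + 0.702891] = 1.48088.
So far: 38.6663.
Order-1 term: 1/12 · (-0.0722974 − 0.242022) = -0.0261933.
Partial sum through k=1: 38.6401.
Order-2 term: −1/720 · (-0.000327879 − 0.0279889) = 3.93289e-05.

S_2 ≈ 38.6401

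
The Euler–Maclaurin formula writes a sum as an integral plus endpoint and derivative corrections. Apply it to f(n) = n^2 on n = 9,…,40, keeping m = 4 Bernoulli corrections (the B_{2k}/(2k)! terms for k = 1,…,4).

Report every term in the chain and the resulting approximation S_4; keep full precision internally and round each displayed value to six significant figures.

Integral: ∫_9^40 x^2 dx = 21090.3.
Boundary: ½(f(9) + f(40)) = ½(81.0000 + 1600.00) = 840.500.
Integral + boundary = 21930.8.
Order-1 term: 1/12 · (80.0000 − 18.0000) = 5.16667.
Running total after k=1: 21936.0.
Order-2 term: −1/720 · (0.00000 − 0.00000) = 0.00000.
Running total after k=2: 21936.0.
Order-3 term: 1/30240 · (0.00000 − 0.00000) = 0.00000.
Running total after k=3: 21936.0.
Order-4 term: −1/1209600 · (0.00000 − 0.00000) = 0.00000.

S_4 ≈ 21936.0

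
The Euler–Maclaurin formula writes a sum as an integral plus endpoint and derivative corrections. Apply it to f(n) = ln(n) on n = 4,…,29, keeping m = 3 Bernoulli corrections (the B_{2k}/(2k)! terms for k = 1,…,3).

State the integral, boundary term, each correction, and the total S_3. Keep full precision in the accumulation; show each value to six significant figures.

∫_4^29 ln(x) dx evaluates to 67.1064.
Endpoint term: (f(4) + f(29))/2 = (1.38629 + 3.36730)/2 = 2.37680.
Integral + boundary = 69.4832.
Correction k=1: B_{2}/2! · (f^{(1)}(29) − f^{(1)}(4)) = 1/12 · (0.0344828 − 0.250000) = -0.0179598.
After k=1: 69.4652.
Correction k=2: B_{4}/4! · (f^{(3)}(29) − f^{(3)}(4)) = −1/720 · (8.20042e-05 − 0.0312500) = 4.32889e-05.
After k=2: 69.4653.
Correction k=3: B_{6}/6! · (f^{(5)}(29) − f^{(5)}(4)) = 1/30240 · (1.17010e-06 − 0.0234375) = -7.75011e-07.

S_3 ≈ 69.4653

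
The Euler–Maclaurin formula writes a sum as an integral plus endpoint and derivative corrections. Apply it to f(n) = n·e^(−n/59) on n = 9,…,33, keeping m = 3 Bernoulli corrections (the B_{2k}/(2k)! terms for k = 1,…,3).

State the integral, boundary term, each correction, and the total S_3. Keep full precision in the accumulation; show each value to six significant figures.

The integral term ∫_9^33 x·e^(−x/59) dx = 341.767.
Boundary: ½(f(9) + f(33)) = ½(7.72670 + 18.8627) = 13.2947.
Running total after boundary: 355.061.
k=1: B_{2}/(2)! × [f^{(1)}(33) − f^{(1)}(9)] = 1/12 × (0.251890 − 0.727561) = -0.0396393.
After k=1: 355.022.
k=2: B_{4}/(4)! × [f^{(3)}(33) − f^{(3)}(9)] = −1/720 × (0.000400771 − 0.000702271) = 4.18751e-07.
After k=2: 355.022.
k=3: B_{6}/(6)! × [f^{(5)}(33) − f^{(5)}(9)] = 1/30240 × (2.09474e-07 − 3.43445e-07) = -4.43026e-12.

S_3 ≈ 355.022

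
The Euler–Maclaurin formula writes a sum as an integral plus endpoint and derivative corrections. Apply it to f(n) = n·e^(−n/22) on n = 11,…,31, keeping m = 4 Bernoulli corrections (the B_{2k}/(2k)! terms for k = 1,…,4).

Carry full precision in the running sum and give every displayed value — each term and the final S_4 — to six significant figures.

Integral: ∫_11^31 x·e^(−x/22) dx = 155.411.
Boundary: ½(f(11) + f(31)) = ½(6.67184 + 7.57533) = 7.12358.
Integral + boundary = 162.535.
Order-1 term: 1/12 · (-0.0999676 − 0.303265) = -0.0336027.
Partial sum through k=1: 162.501.
Order-2 term: −1/720 · (0.000803229 − 0.00313291) = 3.23566e-06.
Partial sum through k=2: 162.501.
Order-3 term: 1/30240 · (3.74588e-06 − 1.16513e-05) = -2.61423e-10.
Partial sum through k=3: 162.501.
Order-4 term: −1/1209600 · (1.20500e-08 − 3.47720e-08) = 1.87848e-14.

S_4 ≈ 162.501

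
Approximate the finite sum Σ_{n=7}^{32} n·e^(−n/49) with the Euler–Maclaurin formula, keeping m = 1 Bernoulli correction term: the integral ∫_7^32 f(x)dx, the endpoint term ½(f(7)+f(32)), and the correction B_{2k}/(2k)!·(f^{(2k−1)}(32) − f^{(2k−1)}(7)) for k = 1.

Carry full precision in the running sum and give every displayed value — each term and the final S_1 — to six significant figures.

S_1 ≈ 324.361

Integral: ∫_7^32 x·e^(−x/49) dx = 313.046.
Boundary: ½(f(7) + f(32)) = ½(6.06815 + 16.6544) = 11.3613.
Running total after boundary: 324.408.
Order-1 term: 1/12 · (0.180564 − 0.743038) = -0.0468728.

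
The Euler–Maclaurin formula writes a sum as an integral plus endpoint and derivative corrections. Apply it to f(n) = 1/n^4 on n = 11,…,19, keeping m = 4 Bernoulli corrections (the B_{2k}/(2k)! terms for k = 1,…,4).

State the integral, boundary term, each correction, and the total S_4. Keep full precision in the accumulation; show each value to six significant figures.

S_4 ≈ 0.000241755

Integral: ∫_11^19 1/x^4 dx = 0.000201840.
Endpoint term: (f(11) + f(19))/2 = (6.83013e-05 + 7.67336e-06)/2 = 3.79874e-05.
Integral + boundary = 0.000239828.
Correction k=1: B_{2}/2! · (f^{(1)}(19) − f^{(1)}(11)) = 1/12 · (-1.61544e-06 − (-2.48369e-05)) = 1.93512e-06.
After k=1: 0.000241763.
Correction k=2: B_{4}/4! · (f^{(3)}(19) − f^{(3)}(11)) = −1/720 · (-1.34247e-07 − (-6.15790e-06)) = -8.36618e-09.
After k=2: 0.000241754.
Correction k=3: B_{6}/6! · (f^{(5)}(19) − f^{(5)}(11)) = 1/30240 · (-2.08251e-08 − (-2.84994e-06)) = 9.35553e-11.
After k=3: 0.000241755.
Correction k=4: B_{8}/8! · (f^{(7)}(19) − f^{(7)}(11)) = −1/1209600 · (-5.19185e-09 − (-2.11979e-06)) = -1.74818e-12.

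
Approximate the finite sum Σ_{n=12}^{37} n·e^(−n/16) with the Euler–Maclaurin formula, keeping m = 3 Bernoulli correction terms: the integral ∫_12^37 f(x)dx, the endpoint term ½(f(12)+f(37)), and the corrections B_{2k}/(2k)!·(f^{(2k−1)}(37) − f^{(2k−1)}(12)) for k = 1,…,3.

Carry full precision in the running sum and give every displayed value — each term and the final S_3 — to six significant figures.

S_3 ≈ 132.302

Integral: ∫_12^37 x·e^(−x/16) dx = 127.657.
Boundary: ½(f(12) + f(37)) = ½(5.66840 + 3.66350) = 4.66595.
Integral + boundary = 132.323.
k=1: B_{2}/(2)! × [f^{(1)}(37) − f^{(1)}(12)] = 1/12 × (-0.129955 − 0.118092) = -0.0206706.
After k=1: 132.302.
k=2: B_{4}/(4)! × [f^{(3)}(37) − f^{(3)}(12)] = −1/720 × (0.000265905 − 0.00415166) = 5.39688e-06.
After k=2: 132.302.
k=3: B_{6}/(6)! × [f^{(5)}(37) − f^{(5)}(12)] = 1/30240 × (4.06034e-06 − 3.06329e-05) = -8.78722e-10.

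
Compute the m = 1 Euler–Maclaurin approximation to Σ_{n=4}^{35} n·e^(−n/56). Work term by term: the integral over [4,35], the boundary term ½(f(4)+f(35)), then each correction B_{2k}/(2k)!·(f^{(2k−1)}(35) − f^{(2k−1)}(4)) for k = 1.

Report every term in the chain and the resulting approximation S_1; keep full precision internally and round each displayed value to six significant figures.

The integral term ∫_4^35 x·e^(−x/56) dx = 400.679.
Endpoint term: (f(4) + f(35))/2 = (3.72425 + 18.7341)/2 = 11.2292.
Running total after boundary: 411.908.
k=1: B_{2}/(2)! × [f^{(1)}(35) − f^{(1)}(4)] = 1/12 × (0.200723 − 0.864558) = -0.0553196.

S_1 ≈ 411.853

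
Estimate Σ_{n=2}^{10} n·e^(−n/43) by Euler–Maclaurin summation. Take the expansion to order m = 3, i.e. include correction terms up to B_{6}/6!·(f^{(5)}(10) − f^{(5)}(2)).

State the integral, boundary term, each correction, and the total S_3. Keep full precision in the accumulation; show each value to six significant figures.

Integral: ∫_2^10 x·e^(−x/43) dx = 40.9451.
½[f(2) + f(10)] = ½[1.90911 + 7.92504] = 4.91707.
Running total after boundary: 45.8621.
Correction k=1: B_{2}/2! · (f^{(1)}(10) − f^{(1)}(2)) = 1/12 · (0.608200 − 0.910156) = -0.0251629.
Running total after k=1: 45.8370.
Correction k=2: B_{4}/4! · (f^{(3)}(10) − f^{(3)}(2)) = −1/720 · (0.00118616 − 0.00152475) = 4.70265e-07.
Running total after k=2: 45.8370.
Correction k=3: B_{6}/6! · (f^{(5)}(10) − f^{(5)}(2)) = 1/30240 · (1.10513e-06 − 1.38305e-06) = -9.19049e-12.

S_3 ≈ 45.8370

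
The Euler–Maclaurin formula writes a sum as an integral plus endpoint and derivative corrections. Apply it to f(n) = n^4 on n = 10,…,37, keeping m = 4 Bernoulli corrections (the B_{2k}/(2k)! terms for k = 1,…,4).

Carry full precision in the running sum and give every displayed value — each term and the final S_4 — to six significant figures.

S_4 ≈ 1.48074e+07

The integral term ∫_10^37 x^4 dx = 1.38488e+07.
½[f(10) + f(37)] = ½[10000.0 + 1.87416e+06] = 942080.
Integral + boundary = 1.47909e+07.
Order-1 term: 1/12 · (202612 − 4000.00) = 16551.0.
Running total after k=1: 1.48074e+07.
Order-2 term: −1/720 · (888.000 − 240.000) = -0.900000.
Running total after k=2: 1.48074e+07.
Order-3 term: 1/30240 · (0.00000 − 0.00000) = 0.00000.
Running total after k=3: 1.48074e+07.
Order-4 term: −1/1209600 · (0.00000 − 0.00000) = 0.00000.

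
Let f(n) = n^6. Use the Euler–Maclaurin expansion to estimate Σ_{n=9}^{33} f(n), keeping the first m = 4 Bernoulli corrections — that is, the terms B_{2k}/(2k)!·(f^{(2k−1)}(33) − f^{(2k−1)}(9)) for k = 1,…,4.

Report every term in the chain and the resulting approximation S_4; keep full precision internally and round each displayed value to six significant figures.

Integral: ∫_9^33 x^6 dx = 6.08767e+09.
Boundary: ½(f(9) + f(33)) = ½(531441 + 1.29147e+09) = 6.46000e+08.
Integral + boundary = 6.73367e+09.
Correction k=1: B_{2}/2! · (f^{(1)}(33) − f^{(1)}(9)) = 1/12 · (2.34812e+08 − 354294) = 1.95382e+07.
Running total after k=1: 6.75320e+09.
Correction k=2: B_{4}/4! · (f^{(3)}(33) − f^{(3)}(9)) = −1/720 · (4.31244e+06 − 87480.0) = -5868.00.
Running total after k=2: 6.75320e+09.
Correction k=3: B_{6}/6! · (f^{(5)}(33) − f^{(5)}(9)) = 1/30240 · (23760.0 − 6480.00) = 0.571429.
Running total after k=3: 6.75320e+09.
Correction k=4: B_{8}/8! · (f^{(7)}(33) − f^{(7)}(9)) = −1/1209600 · (0.00000 − 0.00000) = 0.00000.

S_4 ≈ 6.75320e+09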